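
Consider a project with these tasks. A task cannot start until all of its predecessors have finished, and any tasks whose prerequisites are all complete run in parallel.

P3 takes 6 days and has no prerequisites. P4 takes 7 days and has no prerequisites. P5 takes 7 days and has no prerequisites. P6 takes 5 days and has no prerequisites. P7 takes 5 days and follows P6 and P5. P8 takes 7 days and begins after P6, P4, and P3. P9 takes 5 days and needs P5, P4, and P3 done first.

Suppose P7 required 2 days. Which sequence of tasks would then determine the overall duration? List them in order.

Baseline: P4→P8 = 7+7 = 14 → 14 days.
P7 is off the critical path — its longest chain is 12 days, giving 2 of slack.
The critical path is still P4→P8; finish is now 14 days.

P4, P8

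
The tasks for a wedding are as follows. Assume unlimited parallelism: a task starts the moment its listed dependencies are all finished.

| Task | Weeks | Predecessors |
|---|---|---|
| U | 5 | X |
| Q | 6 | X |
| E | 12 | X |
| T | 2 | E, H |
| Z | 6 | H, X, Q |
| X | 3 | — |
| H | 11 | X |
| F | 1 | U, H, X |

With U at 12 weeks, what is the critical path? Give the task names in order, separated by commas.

X, H, Z

The binding path is X→H→Z = 3+11+6 = 20; finish at 20 weeks.
U has 11 weeks of float (longest path through it is 9).
That remains the longest chain; total 20 weeks.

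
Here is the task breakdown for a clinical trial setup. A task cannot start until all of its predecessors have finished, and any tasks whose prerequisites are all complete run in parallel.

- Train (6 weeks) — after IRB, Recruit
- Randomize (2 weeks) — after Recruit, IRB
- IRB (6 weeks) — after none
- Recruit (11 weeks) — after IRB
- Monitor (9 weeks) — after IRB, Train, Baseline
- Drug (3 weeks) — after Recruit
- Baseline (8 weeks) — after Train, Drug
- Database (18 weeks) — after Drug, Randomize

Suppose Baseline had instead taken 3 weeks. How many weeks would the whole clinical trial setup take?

38

As given, the longest chain is IRB→Recruit→Train→Baseline→Monitor = 6+11+6+8+9 = 40, so the finish is 40 weeks.
Baseline is on the critical path; changing it to 3 makes that path 35 weeks.
Now IRB→Recruit→Drug→Database = 6+11+3+18 = 38 is longest, so the finish becomes 38 weeks.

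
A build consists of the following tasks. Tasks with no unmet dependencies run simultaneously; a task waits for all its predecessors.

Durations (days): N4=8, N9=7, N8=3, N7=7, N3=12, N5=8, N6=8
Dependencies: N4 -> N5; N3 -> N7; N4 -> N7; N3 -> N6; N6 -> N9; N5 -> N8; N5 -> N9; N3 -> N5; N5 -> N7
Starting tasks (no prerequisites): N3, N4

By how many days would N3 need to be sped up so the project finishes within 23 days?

4

Current finish: 27 days; target: 23.
N3 is on every critical path, so each day cut from N3 cuts the finish by one (this holds down to a finish of 23).
Need 27 − 23 = 4 days off N3 → N3 becomes 8 days, finish becomes 23.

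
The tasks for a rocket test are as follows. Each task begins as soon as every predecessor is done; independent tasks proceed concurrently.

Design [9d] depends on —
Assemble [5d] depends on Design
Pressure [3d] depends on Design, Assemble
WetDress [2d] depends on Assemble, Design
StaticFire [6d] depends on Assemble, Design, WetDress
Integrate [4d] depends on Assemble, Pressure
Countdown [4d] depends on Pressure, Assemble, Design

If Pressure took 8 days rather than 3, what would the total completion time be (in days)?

Baseline: Design→Assemble→WetDress→StaticFire = 9+5+2+6 = 22 → 22 days.
The longest path through Pressure is only 21 days, so Pressure has float 1.
The binding chain switches to Design→Assemble→Pressure→Integrate = 9+5+8+4 = 26; finish 26 days.

26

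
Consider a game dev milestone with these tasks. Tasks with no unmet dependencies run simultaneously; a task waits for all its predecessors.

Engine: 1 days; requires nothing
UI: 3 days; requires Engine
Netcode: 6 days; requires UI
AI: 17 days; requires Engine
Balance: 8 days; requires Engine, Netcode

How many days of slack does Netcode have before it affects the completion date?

0

Critical path: Engine→AI = 1+17 = 18, so the finish is 18 days.
Netcode finishes as early as 10 and must finish by 10.
Slack of Netcode = 4 − 4 = 0 days.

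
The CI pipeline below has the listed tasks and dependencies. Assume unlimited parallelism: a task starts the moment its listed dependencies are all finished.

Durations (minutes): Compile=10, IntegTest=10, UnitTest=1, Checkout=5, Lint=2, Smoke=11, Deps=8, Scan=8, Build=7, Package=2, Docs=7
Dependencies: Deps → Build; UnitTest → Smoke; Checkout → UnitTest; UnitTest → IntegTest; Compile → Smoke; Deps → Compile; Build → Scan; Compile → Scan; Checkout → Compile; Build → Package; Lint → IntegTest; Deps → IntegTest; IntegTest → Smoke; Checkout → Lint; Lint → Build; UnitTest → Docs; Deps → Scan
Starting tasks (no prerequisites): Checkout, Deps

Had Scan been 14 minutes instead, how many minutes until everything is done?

As given, the longest chain is Deps→Compile→Smoke = 8+10+11 = 29, so the finish is 29 minutes.
Scan has 3 minutes of float (longest path through it is 26).
The binding chain switches to Deps→Compile→Scan = 8+10+14 = 32; finish 32 minutes.

32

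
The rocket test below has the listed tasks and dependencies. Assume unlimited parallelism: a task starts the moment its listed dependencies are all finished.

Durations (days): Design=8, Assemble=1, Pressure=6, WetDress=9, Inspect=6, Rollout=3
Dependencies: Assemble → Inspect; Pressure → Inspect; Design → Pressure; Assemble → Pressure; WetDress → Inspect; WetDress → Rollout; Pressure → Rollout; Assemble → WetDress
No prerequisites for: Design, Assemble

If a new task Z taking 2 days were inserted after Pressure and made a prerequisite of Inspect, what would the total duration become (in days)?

22

Originally the plan takes 20 days.
With Z inserted, Inspect now waits for max(WetDress, Assemble, Pressure, Z).
New critical path: Design→Pressure→Z→Inspect = 8+6+2+6 = 22 ⇒ 22 days.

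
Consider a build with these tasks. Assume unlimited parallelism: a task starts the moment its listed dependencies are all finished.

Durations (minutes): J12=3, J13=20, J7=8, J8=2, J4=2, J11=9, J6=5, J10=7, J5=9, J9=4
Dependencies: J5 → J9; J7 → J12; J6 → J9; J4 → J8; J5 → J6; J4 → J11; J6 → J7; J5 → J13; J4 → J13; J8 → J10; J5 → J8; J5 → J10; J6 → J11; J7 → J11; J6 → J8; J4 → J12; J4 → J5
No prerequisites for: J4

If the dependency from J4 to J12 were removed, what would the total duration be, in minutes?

Before: longest chain J4→J5→J6→J7→J11 = 2+9+5+8+9 = 33, finish 33.
Dropping J4→J12 doesn't change J12's earliest start (24); another predecessor still binds.
The longest chain is now J4→J5→J6→J7→J11 = 2+9+5+8+9 = 33, so the build takes 33 minutes.

33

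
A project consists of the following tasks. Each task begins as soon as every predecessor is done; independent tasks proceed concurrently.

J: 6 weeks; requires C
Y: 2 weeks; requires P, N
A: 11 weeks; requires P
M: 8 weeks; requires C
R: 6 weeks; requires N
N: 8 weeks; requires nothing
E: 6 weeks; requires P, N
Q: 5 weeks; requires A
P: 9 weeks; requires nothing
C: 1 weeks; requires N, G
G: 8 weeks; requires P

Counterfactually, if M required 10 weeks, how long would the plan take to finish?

28

Baseline: P→G→C→M = 9+8+1+8 = 26 → 26 weeks.
Since M is critical, the +2 change carries straight to that chain (now 28 weeks).
No other chain overtakes it, so the finish is 28 weeks.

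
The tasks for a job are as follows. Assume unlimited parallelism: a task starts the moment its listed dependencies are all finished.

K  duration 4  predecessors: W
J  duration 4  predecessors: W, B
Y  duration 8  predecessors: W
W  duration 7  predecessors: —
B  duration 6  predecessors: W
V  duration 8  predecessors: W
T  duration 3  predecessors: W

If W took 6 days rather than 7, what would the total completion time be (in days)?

As given, the longest chain is W→B→J = 7+6+4 = 17, so the finish is 17 days.
Since W is critical, the -1 change carries straight to that chain (now 16 days).
That remains the longest chain; total 16 days.

16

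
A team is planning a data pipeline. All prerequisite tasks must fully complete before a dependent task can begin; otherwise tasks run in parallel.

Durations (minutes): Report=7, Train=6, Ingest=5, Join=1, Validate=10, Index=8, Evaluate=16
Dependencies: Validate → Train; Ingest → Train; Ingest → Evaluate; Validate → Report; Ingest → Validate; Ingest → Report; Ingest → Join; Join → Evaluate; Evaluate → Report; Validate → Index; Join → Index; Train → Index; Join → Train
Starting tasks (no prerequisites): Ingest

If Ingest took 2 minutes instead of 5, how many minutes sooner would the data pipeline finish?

3

Baseline: Ingest→Validate→Train→Index = 5+10+6+8 = 29 → 29 minutes.
Ingest is on the critical path; changing it to 2 makes that path 26 minutes.
No other chain overtakes it, so the finish is 26 minutes.
Change in finish: 26 − 29 = -3 minutes.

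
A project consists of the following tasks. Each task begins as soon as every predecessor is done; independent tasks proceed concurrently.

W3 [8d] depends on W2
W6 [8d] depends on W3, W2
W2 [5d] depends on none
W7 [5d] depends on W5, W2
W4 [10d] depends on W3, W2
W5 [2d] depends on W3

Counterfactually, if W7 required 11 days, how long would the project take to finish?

26

Actual critical path: W2→W3→W4 = 5+8+10 = 23 ⇒ 23 days.
The longest path through W7 is only 20 days, so W7 has float 3.
New critical path: W2→W3→W5→W7 = 5+8+2+11 = 26 ⇒ 26 days.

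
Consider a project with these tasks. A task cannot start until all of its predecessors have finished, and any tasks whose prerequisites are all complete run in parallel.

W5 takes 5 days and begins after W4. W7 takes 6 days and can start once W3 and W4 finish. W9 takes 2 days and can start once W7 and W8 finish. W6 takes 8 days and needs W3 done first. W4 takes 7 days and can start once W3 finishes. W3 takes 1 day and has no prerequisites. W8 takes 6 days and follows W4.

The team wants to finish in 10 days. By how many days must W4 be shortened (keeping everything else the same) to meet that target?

6

Current finish: 16 days; target: 10.
W4 is on every critical path, so each day cut from W4 cuts the finish by one (this holds down to a finish of 10).
Need 16 − 10 = 6 days off W4 → W4 becomes 1 day, finish becomes 10.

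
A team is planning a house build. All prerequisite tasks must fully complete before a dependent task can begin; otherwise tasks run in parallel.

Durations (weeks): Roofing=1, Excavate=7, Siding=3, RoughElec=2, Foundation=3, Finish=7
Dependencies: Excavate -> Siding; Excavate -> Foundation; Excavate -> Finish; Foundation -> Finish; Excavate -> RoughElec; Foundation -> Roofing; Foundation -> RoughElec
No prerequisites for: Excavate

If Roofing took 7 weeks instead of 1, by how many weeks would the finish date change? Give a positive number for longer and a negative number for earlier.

0

As given, the longest chain is Excavate→Foundation→Finish = 7+3+7 = 17, so the finish is 17 weeks.
Roofing has 6 weeks of float (longest path through it is 11).
The binding chain switches to Excavate→Foundation→Roofing = 7+3+7 = 17; finish 17 weeks.
Change in finish: 17 − 17 = +0 weeks.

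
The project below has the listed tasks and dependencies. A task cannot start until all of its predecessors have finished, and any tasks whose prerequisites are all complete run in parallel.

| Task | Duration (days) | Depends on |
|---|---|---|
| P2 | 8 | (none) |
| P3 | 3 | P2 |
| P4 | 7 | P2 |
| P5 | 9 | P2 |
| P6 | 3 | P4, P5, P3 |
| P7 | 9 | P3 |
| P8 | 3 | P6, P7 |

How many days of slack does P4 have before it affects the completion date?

The longest chain is P2→P3→P7→P8 = 8+3+9+3 = 23; overall finish 23 days.
P4 finishes as early as 15 and must finish by 17.
Float = 23 − 21 = 2.

2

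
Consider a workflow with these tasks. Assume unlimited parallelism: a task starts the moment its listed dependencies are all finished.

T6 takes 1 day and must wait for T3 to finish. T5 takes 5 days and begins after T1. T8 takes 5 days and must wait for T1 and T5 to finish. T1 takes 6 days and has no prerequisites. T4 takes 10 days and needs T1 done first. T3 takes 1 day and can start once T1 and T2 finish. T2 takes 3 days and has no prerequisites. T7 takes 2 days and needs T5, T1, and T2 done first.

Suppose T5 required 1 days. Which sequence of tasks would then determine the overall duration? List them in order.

The binding path is T1→T5→T8 = 6+5+5 = 16; finish at 16 days.
Since T5 is critical, the -4 change carries straight to that chain (now 12 days).
The binding chain switches to T1→T4 = 6+10 = 16; finish 16 days.

T1, T4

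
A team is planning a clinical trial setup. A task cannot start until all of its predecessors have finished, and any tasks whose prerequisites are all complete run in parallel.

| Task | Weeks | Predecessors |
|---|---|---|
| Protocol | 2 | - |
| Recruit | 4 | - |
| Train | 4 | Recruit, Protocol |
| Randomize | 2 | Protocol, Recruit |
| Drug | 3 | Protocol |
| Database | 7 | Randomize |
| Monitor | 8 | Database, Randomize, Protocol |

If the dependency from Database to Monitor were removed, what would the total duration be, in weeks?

14

Original critical path: Recruit→Randomize→Database→Monitor = 4+2+7+8 = 21 ⇒ 21 weeks.
Without Database→Monitor, Monitor's earliest start moves from 13 to 6.
New critical path: Recruit→Randomize→Monitor = 4+2+8 = 14 ⇒ 14 weeks.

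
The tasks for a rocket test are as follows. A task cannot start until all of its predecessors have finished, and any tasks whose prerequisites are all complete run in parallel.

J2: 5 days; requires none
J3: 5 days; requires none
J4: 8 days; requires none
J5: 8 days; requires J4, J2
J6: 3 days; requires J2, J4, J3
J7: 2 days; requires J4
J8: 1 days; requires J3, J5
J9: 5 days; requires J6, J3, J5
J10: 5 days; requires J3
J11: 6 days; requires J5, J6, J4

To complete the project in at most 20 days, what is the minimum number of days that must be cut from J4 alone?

Current finish: 22 days; target: 20.
J4 is on every critical path, so each day cut from J4 cuts the finish by one (this holds down to a finish of 19).
Need 22 − 20 = 2 days off J4 → J4 becomes 6 days, finish becomes 20.

2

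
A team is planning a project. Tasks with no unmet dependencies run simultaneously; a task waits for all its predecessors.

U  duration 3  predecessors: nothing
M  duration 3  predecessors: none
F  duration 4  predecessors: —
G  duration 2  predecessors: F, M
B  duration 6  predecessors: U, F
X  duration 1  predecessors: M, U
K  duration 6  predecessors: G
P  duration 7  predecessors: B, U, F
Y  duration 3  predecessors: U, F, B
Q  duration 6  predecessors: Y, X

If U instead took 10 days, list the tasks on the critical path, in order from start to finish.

As given, the longest chain is F→B→Y→Q = 4+6+3+6 = 19, so the finish is 19 days.
The longest path through U is only 18 days, so U has float 1.
The binding chain switches to U→B→Y→Q = 10+6+3+6 = 25; finish 25 days.

U, B, Y, Q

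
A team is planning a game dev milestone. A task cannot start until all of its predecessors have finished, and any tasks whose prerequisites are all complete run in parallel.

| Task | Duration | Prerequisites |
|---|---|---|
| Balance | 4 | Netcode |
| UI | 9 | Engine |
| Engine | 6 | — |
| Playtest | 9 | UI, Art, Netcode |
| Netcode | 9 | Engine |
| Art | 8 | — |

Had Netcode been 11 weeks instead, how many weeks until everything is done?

Baseline: Engine→Netcode→Playtest = 6+9+9 = 24 → 24 weeks.
Netcode is on the critical path; changing it to 11 makes that path 26 weeks.
No other chain overtakes it, so the finish is 26 weeks.

26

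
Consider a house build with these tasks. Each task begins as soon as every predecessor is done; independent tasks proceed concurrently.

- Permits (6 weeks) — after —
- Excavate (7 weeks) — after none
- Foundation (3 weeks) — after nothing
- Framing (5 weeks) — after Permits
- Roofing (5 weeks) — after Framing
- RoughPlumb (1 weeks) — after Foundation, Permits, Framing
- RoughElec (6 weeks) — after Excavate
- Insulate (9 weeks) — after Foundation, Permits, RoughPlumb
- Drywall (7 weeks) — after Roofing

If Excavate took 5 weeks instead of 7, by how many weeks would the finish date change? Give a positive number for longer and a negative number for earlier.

0

Critical path before the change: Permits→Framing→Roofing→Drywall = 6+5+5+7 = 23 giving 23 weeks.
The longest path through Excavate is only 13 weeks, so Excavate has float 10.
That remains the longest chain; total 23 weeks.
Change in finish: 23 − 23 = +0 weeks.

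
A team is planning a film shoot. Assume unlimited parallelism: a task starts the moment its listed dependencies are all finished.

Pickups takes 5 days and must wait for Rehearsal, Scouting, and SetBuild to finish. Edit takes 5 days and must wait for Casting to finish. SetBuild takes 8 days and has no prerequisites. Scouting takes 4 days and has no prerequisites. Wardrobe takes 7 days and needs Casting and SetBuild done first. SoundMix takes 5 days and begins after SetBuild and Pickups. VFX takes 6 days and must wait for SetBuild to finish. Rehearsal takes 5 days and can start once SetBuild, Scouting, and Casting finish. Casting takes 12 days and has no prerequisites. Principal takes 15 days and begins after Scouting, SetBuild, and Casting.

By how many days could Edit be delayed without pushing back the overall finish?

Casting→Rehearsal→Pickups→SoundMix = 12+5+5+5 = 27 sets the makespan at 27 days.
Edit finishes as early as 17 and must finish by 27.
Float = 27 − 17 = 10.

10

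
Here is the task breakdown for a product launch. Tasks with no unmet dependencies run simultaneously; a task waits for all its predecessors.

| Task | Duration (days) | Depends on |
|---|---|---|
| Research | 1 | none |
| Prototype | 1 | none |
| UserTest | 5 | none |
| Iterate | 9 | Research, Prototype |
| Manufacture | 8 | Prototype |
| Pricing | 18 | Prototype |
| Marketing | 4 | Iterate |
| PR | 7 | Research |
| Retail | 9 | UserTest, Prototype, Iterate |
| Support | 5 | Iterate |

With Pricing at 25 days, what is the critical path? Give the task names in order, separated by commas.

As given, the longest chain is Prototype→Pricing = 1+18 = 19, so the finish is 19 days.
Since Pricing is critical, the +7 change carries straight to that chain (now 26 days).
That remains the longest chain; total 26 days.

Prototype, Pricing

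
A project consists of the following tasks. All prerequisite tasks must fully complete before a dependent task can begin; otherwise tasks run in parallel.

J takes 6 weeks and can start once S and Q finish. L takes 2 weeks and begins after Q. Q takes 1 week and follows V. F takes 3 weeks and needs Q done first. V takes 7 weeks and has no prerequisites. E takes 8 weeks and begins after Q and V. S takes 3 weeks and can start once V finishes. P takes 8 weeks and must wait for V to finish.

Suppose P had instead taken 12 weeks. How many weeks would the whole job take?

19

Actual critical path: V→S→J = 7+3+6 = 16 ⇒ 16 weeks.
P has 1 week of float (longest path through it is 15).
Now V→P = 7+12 = 19 is longest, so the finish becomes 19 weeks.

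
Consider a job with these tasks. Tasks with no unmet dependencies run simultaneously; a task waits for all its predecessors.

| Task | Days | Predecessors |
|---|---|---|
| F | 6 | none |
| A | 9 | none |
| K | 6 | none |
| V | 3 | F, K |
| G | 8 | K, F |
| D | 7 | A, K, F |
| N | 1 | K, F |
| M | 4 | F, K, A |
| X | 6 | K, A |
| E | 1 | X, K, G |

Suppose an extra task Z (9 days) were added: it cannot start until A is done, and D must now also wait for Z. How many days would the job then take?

25

Originally the job takes 16 days.
With Z inserted, D now waits for max(A, K, F, Z).
New critical path: A→Z→D = 9+9+7 = 25 ⇒ 25 days.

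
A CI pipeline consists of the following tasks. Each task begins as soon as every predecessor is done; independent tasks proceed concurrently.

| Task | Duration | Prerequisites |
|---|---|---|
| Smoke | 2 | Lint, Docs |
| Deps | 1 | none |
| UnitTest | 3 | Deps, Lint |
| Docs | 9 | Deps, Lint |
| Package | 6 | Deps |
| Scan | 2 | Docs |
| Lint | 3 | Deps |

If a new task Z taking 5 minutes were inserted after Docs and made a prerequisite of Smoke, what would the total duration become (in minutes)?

20

Originally the plan takes 15 minutes.
With Z inserted, Smoke now waits for max(Lint, Docs, Z).
New critical path: Deps→Lint→Docs→Z→Smoke = 1+3+9+5+2 = 20 ⇒ 20 minutes.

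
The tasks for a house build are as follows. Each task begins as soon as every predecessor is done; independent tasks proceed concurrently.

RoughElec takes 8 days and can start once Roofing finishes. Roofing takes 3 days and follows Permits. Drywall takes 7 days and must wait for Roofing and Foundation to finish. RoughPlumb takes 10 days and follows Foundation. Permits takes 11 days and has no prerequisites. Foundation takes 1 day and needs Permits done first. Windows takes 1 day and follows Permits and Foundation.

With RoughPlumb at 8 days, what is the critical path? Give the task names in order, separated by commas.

The binding path is Permits→Foundation→RoughPlumb = 11+1+10 = 22; finish at 22 days.
RoughPlumb lies on that path, so at 8 days the path becomes 20 days.
The binding chain switches to Permits→Roofing→RoughElec = 11+3+8 = 22; finish 22 days.

Permits, Roofing, RoughElec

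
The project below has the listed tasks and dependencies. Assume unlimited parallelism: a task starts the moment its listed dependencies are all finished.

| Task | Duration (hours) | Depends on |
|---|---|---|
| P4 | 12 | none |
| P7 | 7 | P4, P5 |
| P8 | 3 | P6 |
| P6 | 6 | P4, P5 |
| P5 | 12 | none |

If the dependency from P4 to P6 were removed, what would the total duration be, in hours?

21

Original critical path: P4→P6→P8 = 12+6+3 = 21 ⇒ 21 hours.
Dropping P4→P6 doesn't change P6's earliest start (12); another predecessor still binds.
After: P5→P6→P8 = 12+6+3 = 21 → 21 hours.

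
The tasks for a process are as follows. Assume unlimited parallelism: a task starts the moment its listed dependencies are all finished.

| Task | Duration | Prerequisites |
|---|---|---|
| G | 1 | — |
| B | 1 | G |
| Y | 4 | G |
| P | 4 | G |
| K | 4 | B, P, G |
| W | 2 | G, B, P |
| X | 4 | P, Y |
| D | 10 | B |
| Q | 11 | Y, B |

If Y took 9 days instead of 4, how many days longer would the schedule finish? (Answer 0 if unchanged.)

Critical path before the change: G→Y→Q = 1+4+11 = 16 giving 16 days.
Since Y is critical, the +5 change carries straight to that chain (now 21 days).
No other chain overtakes it, so the finish is 21 days.
Change in finish: 21 − 16 = +5 days.

5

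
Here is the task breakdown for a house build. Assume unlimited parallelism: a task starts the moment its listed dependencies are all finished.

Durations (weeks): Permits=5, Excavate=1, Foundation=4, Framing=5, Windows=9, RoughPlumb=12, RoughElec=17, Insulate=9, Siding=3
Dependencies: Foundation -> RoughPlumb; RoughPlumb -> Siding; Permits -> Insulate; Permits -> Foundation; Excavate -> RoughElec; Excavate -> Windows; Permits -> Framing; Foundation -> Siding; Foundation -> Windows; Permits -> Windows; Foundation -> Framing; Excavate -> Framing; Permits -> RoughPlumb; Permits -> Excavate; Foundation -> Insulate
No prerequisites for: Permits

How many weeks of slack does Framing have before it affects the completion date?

10

Critical path: Permits→Foundation→RoughPlumb→Siding = 5+4+12+3 = 24, so the finish is 24 weeks.
The longest chain containing Framing totals 14 weeks.
Slack of Framing = 19 − 9 = 10 weeks.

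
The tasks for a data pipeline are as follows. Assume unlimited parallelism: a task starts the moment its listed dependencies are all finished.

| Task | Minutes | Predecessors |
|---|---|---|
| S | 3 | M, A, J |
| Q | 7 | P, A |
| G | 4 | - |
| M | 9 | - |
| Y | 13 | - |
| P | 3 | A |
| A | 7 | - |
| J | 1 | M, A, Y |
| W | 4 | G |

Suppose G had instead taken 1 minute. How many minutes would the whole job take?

17

Baseline: A→P→Q = 7+3+7 = 17 → 17 minutes.
G is off the critical path — its longest chain is 8 minutes, giving 9 of slack.
The critical path is still A→P→Q; finish is now 17 minutes.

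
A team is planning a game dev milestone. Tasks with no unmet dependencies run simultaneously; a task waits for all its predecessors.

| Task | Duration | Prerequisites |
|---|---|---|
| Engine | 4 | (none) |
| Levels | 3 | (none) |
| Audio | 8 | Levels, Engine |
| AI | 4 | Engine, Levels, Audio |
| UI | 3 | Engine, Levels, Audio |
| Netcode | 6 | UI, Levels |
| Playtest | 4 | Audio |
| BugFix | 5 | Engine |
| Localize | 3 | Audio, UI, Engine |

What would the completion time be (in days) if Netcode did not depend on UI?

18

With the dependency in place, Engine→Audio→UI→Netcode = 4+8+3+6 = 21 sets the finish at 21 days.
Without UI→Netcode, Netcode's earliest start moves from 15 to 3.
The longest chain is now Engine→Audio→UI→Localize = 4+8+3+3 = 18, so the plan takes 18 days.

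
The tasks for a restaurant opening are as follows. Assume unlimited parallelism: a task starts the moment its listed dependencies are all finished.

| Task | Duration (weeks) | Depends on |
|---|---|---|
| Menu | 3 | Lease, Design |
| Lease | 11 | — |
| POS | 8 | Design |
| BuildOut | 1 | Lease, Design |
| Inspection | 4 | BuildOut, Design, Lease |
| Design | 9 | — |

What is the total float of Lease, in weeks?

1

Critical path: Design→POS = 9+8 = 17, so the finish is 17 weeks.
Longest path through Lease: 16 weeks (earliest finish 11, latest finish 12).
Slack of Lease = 1 − 0 = 1 week.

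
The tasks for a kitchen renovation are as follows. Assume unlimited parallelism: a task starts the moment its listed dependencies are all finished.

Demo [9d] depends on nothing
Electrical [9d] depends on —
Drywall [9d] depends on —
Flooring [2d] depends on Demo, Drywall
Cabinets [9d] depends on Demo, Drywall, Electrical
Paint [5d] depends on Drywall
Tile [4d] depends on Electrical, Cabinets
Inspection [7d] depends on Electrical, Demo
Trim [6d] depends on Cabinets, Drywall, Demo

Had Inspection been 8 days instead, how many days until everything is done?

The binding path is Demo→Cabinets→Trim = 9+9+6 = 24; finish at 24 days.
Inspection is off the critical path — its longest chain is 16 days, giving 8 of slack.
That remains the longest chain; total 24 days.

24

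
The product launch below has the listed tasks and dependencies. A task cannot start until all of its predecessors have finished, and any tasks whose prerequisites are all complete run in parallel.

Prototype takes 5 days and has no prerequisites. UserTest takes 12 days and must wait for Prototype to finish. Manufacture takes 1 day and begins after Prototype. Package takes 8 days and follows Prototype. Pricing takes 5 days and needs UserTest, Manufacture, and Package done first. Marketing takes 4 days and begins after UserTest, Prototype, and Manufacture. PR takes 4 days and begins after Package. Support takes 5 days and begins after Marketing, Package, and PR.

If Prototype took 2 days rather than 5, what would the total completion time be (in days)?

23

Actual critical path: Prototype→UserTest→Marketing→Support = 5+12+4+5 = 26 ⇒ 26 days.
Prototype lies on that path, so at 2 days the path becomes 23 days.
The critical path is still Prototype→UserTest→Marketing→Support; finish is now 23 days.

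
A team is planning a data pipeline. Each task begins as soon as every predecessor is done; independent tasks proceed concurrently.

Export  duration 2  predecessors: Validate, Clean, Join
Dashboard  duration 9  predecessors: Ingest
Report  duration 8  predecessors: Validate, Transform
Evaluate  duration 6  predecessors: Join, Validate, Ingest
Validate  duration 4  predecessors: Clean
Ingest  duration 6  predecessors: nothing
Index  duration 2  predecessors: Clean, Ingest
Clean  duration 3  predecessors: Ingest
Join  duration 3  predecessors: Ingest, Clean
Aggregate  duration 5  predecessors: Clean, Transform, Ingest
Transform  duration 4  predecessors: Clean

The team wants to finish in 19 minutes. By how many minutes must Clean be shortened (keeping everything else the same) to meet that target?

Current finish: 21 minutes; target: 19.
Clean is on every critical path, so each minute cut from Clean cuts the finish by one (this holds down to a finish of 19).
Need 21 − 19 = 2 minutes off Clean → Clean becomes 1 minute, finish becomes 19.

2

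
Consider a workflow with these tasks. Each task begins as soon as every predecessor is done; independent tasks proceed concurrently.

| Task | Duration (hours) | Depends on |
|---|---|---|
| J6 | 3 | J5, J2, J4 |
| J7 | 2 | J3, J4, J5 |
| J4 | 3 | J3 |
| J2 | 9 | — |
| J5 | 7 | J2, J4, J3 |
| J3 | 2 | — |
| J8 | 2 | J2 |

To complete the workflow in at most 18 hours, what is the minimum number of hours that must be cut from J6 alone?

Current finish: 19 hours; target: 18.
J6 is on every critical path, so each hour cut from J6 cuts the finish by one (this holds down to a finish of 18).
Need 19 − 18 = 1 hour off J6 → J6 becomes 2 hours, finish becomes 18.

1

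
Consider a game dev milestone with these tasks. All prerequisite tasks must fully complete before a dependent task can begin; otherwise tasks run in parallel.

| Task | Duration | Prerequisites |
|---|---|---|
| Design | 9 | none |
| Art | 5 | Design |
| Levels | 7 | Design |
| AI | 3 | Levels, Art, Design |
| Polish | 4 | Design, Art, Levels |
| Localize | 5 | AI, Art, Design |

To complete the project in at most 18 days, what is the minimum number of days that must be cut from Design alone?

6

Current finish: 24 days; target: 18.
Design is on every critical path, so each day cut from Design cuts the finish by one (this holds down to a finish of 16).
Need 24 − 18 = 6 days off Design → Design becomes 3 days, finish becomes 18.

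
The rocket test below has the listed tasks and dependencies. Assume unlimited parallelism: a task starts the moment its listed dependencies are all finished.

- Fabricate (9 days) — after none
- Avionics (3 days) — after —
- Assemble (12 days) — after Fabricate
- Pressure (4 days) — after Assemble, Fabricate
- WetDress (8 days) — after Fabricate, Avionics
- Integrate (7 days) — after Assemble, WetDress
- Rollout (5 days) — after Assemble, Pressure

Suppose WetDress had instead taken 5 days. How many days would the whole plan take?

Critical path before the change: Fabricate→Assemble→Pressure→Rollout = 9+12+4+5 = 30 giving 30 days.
WetDress is off the critical path — its longest chain is 24 days, giving 6 of slack.
The critical path is still Fabricate→Assemble→Pressure→Rollout; finish is now 30 days.

30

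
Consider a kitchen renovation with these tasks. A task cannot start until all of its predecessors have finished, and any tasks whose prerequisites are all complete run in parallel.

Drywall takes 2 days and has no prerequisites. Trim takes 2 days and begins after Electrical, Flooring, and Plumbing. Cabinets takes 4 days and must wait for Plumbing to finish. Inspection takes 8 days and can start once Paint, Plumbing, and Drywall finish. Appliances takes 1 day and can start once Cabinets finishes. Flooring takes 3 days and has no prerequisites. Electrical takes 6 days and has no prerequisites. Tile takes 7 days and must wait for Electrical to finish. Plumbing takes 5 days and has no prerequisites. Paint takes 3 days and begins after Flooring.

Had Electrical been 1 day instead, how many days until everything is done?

14

Actual critical path: Flooring→Paint→Inspection = 3+3+8 = 14 ⇒ 14 days.
The longest path through Electrical is only 13 days, so Electrical has float 1.
The critical path is still Flooring→Paint→Inspection; finish is now 14 days.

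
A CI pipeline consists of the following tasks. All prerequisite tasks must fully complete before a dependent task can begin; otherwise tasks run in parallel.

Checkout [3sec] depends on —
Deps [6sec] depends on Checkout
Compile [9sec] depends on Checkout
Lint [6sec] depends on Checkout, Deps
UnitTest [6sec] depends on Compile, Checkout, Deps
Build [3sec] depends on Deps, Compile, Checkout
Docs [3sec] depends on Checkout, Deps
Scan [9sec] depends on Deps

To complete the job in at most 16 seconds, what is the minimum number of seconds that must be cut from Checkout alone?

2

Current finish: 18 seconds; target: 16.
Checkout is on every critical path, so each second cut from Checkout cuts the finish by one (this holds down to a finish of 16).
Need 18 − 16 = 2 seconds off Checkout → Checkout becomes 1 second, finish becomes 16.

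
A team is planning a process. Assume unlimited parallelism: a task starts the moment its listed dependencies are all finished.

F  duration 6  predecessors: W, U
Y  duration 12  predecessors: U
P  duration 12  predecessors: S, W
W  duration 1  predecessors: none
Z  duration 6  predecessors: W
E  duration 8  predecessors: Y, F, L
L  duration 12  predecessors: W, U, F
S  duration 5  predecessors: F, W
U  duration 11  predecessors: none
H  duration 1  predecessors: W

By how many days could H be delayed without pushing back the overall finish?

The longest chain is U→F→L→E = 11+6+12+8 = 37; overall finish 37 days.
H finishes as early as 2 and must finish by 37.
Float = 37 − 2 = 35.

35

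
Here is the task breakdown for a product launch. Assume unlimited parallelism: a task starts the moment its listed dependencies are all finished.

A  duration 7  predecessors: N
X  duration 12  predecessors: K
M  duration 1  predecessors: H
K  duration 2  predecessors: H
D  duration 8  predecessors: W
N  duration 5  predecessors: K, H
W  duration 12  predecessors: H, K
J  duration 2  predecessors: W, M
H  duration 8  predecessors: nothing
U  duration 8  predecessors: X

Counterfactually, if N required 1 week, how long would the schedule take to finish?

30

Actual critical path: H→K→W→D = 8+2+12+8 = 30 ⇒ 30 weeks.
N has 8 weeks of float (longest path through it is 22).
That remains the longest chain; total 30 weeks.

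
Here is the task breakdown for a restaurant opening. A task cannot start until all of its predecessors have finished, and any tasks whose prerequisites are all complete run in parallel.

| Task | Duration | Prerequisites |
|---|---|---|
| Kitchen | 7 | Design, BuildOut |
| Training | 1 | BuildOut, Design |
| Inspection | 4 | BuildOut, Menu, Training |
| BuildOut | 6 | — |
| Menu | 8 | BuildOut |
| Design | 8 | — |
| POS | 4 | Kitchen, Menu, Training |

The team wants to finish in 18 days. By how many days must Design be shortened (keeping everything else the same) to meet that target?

1

Current finish: 19 days; target: 18.
Design is on every critical path, so each day cut from Design cuts the finish by one (this holds down to a finish of 18).
Need 19 − 18 = 1 day off Design → Design becomes 7 days, finish becomes 18.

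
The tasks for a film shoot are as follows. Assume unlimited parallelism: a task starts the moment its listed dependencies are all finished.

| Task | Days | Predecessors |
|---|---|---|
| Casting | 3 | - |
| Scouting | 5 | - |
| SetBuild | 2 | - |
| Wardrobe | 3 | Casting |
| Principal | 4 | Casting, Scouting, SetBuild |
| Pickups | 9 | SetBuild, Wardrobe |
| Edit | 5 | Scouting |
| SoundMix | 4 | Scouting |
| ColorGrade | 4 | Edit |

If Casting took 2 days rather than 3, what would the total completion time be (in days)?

14

Actual critical path: Casting→Wardrobe→Pickups = 3+3+9 = 15 ⇒ 15 days.
Casting lies on that path, so at 2 days the path becomes 14 days.
The critical path is still Casting→Wardrobe→Pickups; finish is now 14 days.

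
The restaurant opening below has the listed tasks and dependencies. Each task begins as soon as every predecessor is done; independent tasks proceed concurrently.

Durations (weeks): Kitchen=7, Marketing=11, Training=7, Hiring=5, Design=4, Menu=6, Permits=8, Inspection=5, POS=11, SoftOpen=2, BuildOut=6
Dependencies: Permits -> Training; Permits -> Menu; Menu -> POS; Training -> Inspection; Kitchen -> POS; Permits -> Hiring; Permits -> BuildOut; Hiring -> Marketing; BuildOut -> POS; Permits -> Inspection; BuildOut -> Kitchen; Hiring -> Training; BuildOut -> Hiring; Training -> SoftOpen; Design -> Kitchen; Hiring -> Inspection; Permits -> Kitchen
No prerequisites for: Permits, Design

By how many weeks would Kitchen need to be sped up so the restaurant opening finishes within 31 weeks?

Current finish: 32 weeks; target: 31.
Kitchen is on every critical path, so each week cut from Kitchen cuts the finish by one (this holds down to a finish of 31).
Need 32 − 31 = 1 week off Kitchen → Kitchen becomes 6 weeks, finish becomes 31.

1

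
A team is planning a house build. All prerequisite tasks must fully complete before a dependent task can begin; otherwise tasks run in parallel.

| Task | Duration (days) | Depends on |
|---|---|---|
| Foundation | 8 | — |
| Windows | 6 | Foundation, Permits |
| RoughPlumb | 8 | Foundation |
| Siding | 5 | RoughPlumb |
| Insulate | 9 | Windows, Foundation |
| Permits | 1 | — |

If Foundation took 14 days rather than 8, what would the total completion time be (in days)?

Actual critical path: Foundation→Windows→Insulate = 8+6+9 = 23 ⇒ 23 days.
Since Foundation is critical, the +6 change carries straight to that chain (now 29 days).
That remains the longest chain; total 29 days.

29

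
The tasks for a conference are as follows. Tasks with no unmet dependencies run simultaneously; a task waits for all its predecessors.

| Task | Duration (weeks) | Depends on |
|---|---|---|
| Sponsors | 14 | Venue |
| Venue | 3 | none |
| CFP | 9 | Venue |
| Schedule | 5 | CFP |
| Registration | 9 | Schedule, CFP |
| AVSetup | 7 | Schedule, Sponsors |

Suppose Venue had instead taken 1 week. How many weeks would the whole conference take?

24

Baseline: Venue→CFP→Schedule→Registration = 3+9+5+9 = 26 → 26 weeks.
Since Venue is critical, the -2 change carries straight to that chain (now 24 weeks).
No other chain overtakes it, so the finish is 24 weeks.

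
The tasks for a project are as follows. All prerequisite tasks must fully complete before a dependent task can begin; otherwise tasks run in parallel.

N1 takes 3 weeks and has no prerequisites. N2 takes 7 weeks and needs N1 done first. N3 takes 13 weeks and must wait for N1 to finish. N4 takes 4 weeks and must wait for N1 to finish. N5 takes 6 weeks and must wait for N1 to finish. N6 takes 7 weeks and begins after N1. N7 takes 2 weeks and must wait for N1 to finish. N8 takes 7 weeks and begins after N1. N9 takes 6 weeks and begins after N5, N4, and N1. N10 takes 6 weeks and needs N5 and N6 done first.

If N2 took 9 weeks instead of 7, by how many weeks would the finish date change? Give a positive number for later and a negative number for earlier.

Actual critical path: N1→N3 = 3+13 = 16 ⇒ 16 weeks.
The longest path through N2 is only 10 weeks, so N2 has float 6.
No other chain overtakes it, so the finish is 16 weeks.
Change in finish: 16 − 16 = +0 weeks.

0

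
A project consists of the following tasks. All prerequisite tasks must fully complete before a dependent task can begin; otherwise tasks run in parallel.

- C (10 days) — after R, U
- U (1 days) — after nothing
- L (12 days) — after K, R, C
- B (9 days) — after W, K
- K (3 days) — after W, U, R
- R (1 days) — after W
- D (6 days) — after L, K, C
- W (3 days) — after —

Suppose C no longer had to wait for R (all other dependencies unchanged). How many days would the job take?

Before: longest chain W→R→C→L→D = 3+1+10+12+6 = 32, finish 32.
Without R→C, C's earliest start moves from 4 to 1.
The longest chain is now U→C→L→D = 1+10+12+6 = 29, so the job takes 29 days.

29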